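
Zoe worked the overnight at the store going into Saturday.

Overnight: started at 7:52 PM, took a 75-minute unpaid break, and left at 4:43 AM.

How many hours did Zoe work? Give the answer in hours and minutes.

Overnight: 7:52 PM → midnight = 4 h 8 min; midnight → 4:43 AM = 4 h 43 min; span 8 h 51 min; less 75 min break → 7 h 36 min

7 h 36 min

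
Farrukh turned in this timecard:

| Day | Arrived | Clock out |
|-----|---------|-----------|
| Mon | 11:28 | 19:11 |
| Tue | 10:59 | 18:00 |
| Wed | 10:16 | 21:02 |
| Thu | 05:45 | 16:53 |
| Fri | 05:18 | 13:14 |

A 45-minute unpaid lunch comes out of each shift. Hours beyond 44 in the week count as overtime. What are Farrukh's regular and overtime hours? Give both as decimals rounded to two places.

Mon: 11:28–19:11 = 7 h 43 min; less 45 min break → 6 h 58 min
Tue: 10:59–18:00 = 7 h 1 min; less 45 min break → 6 h 16 min
Wed: 10:16–21:02 = 10 h 46 min; less 45 min break → 10 h 1 min
Thu: 05:45–16:53 = 11 h 8 min; less 45 min break → 10 h 23 min
Fri: 05:18–13:14 = 7 h 56 min; less 45 min break → 7 h 11 min
Total worked: 40 h 49 min = 40.82 h.
Threshold 44 h → overtime 0 h 0 min, regular 40 h 49 min.

Regular 40.82 hours, overtime 0.00 hours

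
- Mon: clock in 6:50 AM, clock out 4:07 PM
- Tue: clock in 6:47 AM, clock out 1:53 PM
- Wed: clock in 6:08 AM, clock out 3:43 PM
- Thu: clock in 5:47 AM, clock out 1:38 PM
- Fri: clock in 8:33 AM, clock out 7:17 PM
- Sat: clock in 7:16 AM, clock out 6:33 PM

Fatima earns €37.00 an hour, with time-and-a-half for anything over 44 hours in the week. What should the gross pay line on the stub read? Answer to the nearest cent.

Mon: 6:50 AM–4:07 PM = 9 h 17 min
Tue: 6:47 AM–1:53 PM = 7 h 6 min
Wed: 6:08 AM–3:43 PM = 9 h 35 min
Thu: 5:47 AM–1:38 PM = 7 h 51 min
Fri: 8:33 AM–7:17 PM = 10 h 44 min
Sat: 7:16 AM–6:33 PM = 11 h 17 min
Total worked: 55 h 50 min = 3350 min.
Regular 44 h 0 min = 2640 min at €37.00/h; overtime 11 h 50 min = 710 min at €55.50/h.
Pay = (2640 × €37.00 + 710 × €55.50) ÷ 60 = €2284.75.

€2284.75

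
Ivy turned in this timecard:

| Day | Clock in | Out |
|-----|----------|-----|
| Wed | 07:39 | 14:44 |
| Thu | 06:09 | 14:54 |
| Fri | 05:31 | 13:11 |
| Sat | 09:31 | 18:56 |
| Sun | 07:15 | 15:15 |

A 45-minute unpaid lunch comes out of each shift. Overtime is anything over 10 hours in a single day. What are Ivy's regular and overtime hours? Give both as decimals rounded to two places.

Regular 37.17 hours, overtime 0.00 hours

Wed: 07:39–14:44 = 7 h 5 min; less 45 min break → 6 h 20 min
Thu: 06:09–14:54 = 8 h 45 min; less 45 min break → 8 h 0 min
Fri: 05:31–13:11 = 7 h 40 min; less 45 min break → 6 h 55 min
Sat: 09:31–18:56 = 9 h 25 min; less 45 min break → 8 h 40 min
Sun: 07:15–15:15 = 8 h 0 min; less 45 min break → 7 h 15 min
Wed reg 6 h 20 min / OT 0 h 0 min; Thu reg 8 h 0 min / OT 0 h 0 min; Fri reg 6 h 55 min / OT 0 h 0 min; Sat reg 8 h 40 min / OT 0 h 0 min; Sun reg 7 h 15 min / OT 0 h 0 min.
Totals: regular 37 h 10 min, overtime 0 h 0 min.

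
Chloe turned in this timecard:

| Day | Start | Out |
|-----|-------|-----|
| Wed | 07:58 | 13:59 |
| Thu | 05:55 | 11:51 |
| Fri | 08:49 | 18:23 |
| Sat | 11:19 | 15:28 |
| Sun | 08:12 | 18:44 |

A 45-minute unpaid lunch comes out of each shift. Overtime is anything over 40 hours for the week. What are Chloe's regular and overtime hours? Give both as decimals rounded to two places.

Wed: 07:58–13:59 = 6 h 1 min; less 45 min break → 5 h 16 min
Thu: 05:55–11:51 = 5 h 56 min; less 45 min break → 5 h 11 min
Fri: 08:49–18:23 = 9 h 34 min; less 45 min break → 8 h 49 min
Sat: 11:19–15:28 = 4 h 9 min; less 45 min break → 3 h 24 min
Sun: 08:12–18:44 = 10 h 32 min; less 45 min break → 9 h 47 min
Total worked: 32 h 27 min = 32.45 h.
Threshold 40 h → overtime 0 h 0 min, regular 32 h 27 min.

Regular 32.45 hours, overtime 0.00 hours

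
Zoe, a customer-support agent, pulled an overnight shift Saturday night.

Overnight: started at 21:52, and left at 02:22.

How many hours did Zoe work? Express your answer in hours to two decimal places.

Overnight: 21:52 → midnight = 2 h 8 min; midnight → 02:22 = 2 h 22 min; span 4 h 30 min

4.50 hours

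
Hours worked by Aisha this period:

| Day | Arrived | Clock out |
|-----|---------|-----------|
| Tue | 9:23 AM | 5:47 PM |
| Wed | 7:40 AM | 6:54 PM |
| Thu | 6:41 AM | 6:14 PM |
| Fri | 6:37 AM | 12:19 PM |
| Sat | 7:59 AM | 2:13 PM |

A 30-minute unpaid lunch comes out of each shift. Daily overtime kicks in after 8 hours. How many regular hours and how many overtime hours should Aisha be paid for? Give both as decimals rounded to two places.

Regular 34.83 hours, overtime 5.78 hours

Tue: 9:23 AM–5:47 PM = 8 h 24 min; less 30 min break → 7 h 54 min
Wed: 7:40 AM–6:54 PM = 11 h 14 min; less 30 min break → 10 h 44 min
Thu: 6:41 AM–6:14 PM = 11 h 33 min; less 30 min break → 11 h 3 min
Fri: 6:37 AM–12:19 PM = 5 h 42 min; less 30 min break → 5 h 12 min
Sat: 7:59 AM–2:13 PM = 6 h 14 min; less 30 min break → 5 h 44 min
Tue reg 7 h 54 min / OT 0 h 0 min; Wed reg 8 h 0 min / OT 2 h 44 min; Thu reg 8 h 0 min / OT 3 h 3 min; Fri reg 5 h 12 min / OT 0 h 0 min; Sat reg 5 h 44 min / OT 0 h 0 min.
Totals: regular 34 h 50 min, overtime 5 h 47 min.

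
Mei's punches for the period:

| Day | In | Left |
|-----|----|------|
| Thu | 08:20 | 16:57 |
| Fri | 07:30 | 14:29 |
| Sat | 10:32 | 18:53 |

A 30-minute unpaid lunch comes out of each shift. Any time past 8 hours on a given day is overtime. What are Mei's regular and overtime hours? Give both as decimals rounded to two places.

Thu: 08:20–16:57 = 8 h 37 min; less 30 min break → 8 h 7 min
Fri: 07:30–14:29 = 6 h 59 min; less 30 min break → 6 h 29 min
Sat: 10:32–18:53 = 8 h 21 min; less 30 min break → 7 h 51 min
Thu reg 8 h 0 min / OT 0 h 7 min; Fri reg 6 h 29 min / OT 0 h 0 min; Sat reg 7 h 51 min / OT 0 h 0 min.
Totals: regular 22 h 20 min, overtime 0 h 7 min.

Regular 22.33 hours, overtime 0.12 hours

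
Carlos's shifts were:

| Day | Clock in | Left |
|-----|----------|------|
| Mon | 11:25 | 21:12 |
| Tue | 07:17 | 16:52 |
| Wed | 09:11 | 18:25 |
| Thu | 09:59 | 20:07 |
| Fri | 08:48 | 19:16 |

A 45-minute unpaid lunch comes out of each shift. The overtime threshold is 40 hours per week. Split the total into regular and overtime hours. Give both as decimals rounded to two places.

Regular 40.00 hours, overtime 5.45 hours

Mon: 11:25–21:12 = 9 h 47 min; less 45 min break → 9 h 2 min
Tue: 07:17–16:52 = 9 h 35 min; less 45 min break → 8 h 50 min
Wed: 09:11–18:25 = 9 h 14 min; less 45 min break → 8 h 29 min
Thu: 09:59–20:07 = 10 h 8 min; less 45 min break → 9 h 23 min
Fri: 08:48–19:16 = 10 h 28 min; less 45 min break → 9 h 43 min
Total worked: 45 h 27 min = 45.45 h.
Threshold 40 h → overtime 5 h 27 min, regular 40 h 0 min.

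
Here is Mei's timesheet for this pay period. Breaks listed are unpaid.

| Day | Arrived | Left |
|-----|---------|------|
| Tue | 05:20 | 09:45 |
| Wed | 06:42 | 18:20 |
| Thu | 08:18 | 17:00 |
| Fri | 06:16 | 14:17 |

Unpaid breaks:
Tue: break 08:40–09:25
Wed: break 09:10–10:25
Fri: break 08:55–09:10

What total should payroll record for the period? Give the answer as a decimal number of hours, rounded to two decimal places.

Tue: 05:20–09:45 = 4 h 25 min; less 45 min break → 3 h 40 min
Wed: 06:42–18:20 = 11 h 38 min; less 75 min break → 10 h 23 min
Thu: 08:18–17:00 = 8 h 42 min
Fri: 06:16–14:17 = 8 h 1 min; less 15 min break → 7 h 46 min
Total: 3 h 40 min + 10 h 23 min + 8 h 42 min + 7 h 46 min = 30 h 31 min.

30.52 hours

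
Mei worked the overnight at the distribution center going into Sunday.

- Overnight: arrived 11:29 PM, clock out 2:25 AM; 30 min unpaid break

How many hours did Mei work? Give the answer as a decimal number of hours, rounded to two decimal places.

Overnight: 11:29 PM → midnight = 0 h 31 min; midnight → 2:25 AM = 2 h 25 min; span 2 h 56 min; less 30 min break → 2 h 26 min

2.43 hours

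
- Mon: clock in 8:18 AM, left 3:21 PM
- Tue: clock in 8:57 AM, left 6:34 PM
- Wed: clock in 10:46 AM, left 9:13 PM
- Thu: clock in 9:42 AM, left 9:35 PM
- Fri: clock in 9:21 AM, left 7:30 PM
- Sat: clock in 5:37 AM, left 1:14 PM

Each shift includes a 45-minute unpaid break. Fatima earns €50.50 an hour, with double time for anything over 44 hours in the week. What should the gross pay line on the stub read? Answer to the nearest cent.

Mon: 8:18 AM–3:21 PM = 7 h 3 min; less 45 min break → 6 h 18 min
Tue: 8:57 AM–6:34 PM = 9 h 37 min; less 45 min break → 8 h 52 min
Wed: 10:46 AM–9:13 PM = 10 h 27 min; less 45 min break → 9 h 42 min
Thu: 9:42 AM–9:35 PM = 11 h 53 min; less 45 min break → 11 h 8 min
Fri: 9:21 AM–7:30 PM = 10 h 9 min; less 45 min break → 9 h 24 min
Sat: 5:37 AM–1:14 PM = 7 h 37 min; less 45 min break → 6 h 52 min
Total worked: 52 h 16 min = 3136 min.
Regular 44 h 0 min = 2640 min at €50.50/h; overtime 8 h 16 min = 496 min at €101.00/h.
Pay = (2640 × €50.50 + 496 × €101.00) ÷ 60 = €3056.93.

€3056.93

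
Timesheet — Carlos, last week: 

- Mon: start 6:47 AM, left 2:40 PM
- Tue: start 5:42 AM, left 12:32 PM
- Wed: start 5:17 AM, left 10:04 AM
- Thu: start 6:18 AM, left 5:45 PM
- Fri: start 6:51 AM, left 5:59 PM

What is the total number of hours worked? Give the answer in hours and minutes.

42 h 5 min

Mon: 6:47 AM–2:40 PM = 7 h 53 min
Tue: 5:42 AM–12:32 PM = 6 h 50 min
Wed: 5:17 AM–10:04 AM = 4 h 47 min
Thu: 6:18 AM–5:45 PM = 11 h 27 min
Fri: 6:51 AM–5:59 PM = 11 h 8 min
Total: 7 h 53 min + 6 h 50 min + 4 h 47 min + 11 h 27 min + 11 h 8 min = 42 h 5 min.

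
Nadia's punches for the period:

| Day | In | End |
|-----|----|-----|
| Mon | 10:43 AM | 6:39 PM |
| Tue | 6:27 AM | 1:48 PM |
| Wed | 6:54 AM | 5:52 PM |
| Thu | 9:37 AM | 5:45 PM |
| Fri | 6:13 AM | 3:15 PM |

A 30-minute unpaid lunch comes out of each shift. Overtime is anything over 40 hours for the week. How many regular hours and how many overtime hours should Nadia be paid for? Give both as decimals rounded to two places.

Mon: 10:43 AM–6:39 PM = 7 h 56 min; less 30 min break → 7 h 26 min
Tue: 6:27 AM–1:48 PM = 7 h 21 min; less 30 min break → 6 h 51 min
Wed: 6:54 AM–5:52 PM = 10 h 58 min; less 30 min break → 10 h 28 min
Thu: 9:37 AM–5:45 PM = 8 h 8 min; less 30 min break → 7 h 38 min
Fri: 6:13 AM–3:15 PM = 9 h 2 min; less 30 min break → 8 h 32 min
Total worked: 40 h 55 min = 40.92 h.
Threshold 40 h → overtime 0 h 55 min, regular 40 h 0 min.

Regular 40.00 hours, overtime 0.92 hours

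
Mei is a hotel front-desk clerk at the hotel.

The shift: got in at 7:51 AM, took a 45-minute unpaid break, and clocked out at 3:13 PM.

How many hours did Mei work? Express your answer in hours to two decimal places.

The shift: 7:51 AM–3:13 PM = 7 h 22 min; less 45 min break → 6 h 37 min

6.62 hours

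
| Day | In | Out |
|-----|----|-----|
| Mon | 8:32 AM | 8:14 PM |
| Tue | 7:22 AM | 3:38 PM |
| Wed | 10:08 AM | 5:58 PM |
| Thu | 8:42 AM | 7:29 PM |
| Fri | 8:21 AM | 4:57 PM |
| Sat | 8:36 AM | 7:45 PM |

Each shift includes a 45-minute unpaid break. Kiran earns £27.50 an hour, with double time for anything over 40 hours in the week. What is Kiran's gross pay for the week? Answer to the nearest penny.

Mon: 8:32 AM–8:14 PM = 11 h 42 min; less 45 min break → 10 h 57 min
Tue: 7:22 AM–3:38 PM = 8 h 16 min; less 45 min break → 7 h 31 min
Wed: 10:08 AM–5:58 PM = 7 h 50 min; less 45 min break → 7 h 5 min
Thu: 8:42 AM–7:29 PM = 10 h 47 min; less 45 min break → 10 h 2 min
Fri: 8:21 AM–4:57 PM = 8 h 36 min; less 45 min break → 7 h 51 min
Sat: 8:36 AM–7:45 PM = 11 h 9 min; less 45 min break → 10 h 24 min
Total worked: 53 h 50 min = 3230 min.
Regular 40 h 0 min = 2400 min at £27.50/h; overtime 13 h 50 min = 830 min at £55.00/h.
Pay = (2400 × £27.50 + 830 × £55.00) ÷ 60 = £1860.83.

£1860.83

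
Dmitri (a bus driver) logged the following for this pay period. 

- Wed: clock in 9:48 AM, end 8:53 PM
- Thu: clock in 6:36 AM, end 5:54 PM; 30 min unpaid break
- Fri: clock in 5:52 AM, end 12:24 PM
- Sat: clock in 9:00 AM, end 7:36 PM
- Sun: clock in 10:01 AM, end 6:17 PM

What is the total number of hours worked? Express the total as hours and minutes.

Wed: 9:48 AM–8:53 PM = 11 h 5 min
Thu: 6:36 AM–5:54 PM = 11 h 18 min; less 30 min break → 10 h 48 min
Fri: 5:52 AM–12:24 PM = 6 h 32 min
Sat: 9:00 AM–7:36 PM = 10 h 36 min
Sun: 10:01 AM–6:17 PM = 8 h 16 min
Total: 11 h 5 min + 10 h 48 min + 6 h 32 min + 10 h 36 min + 8 h 16 min = 47 h 17 min.

47 h 17 min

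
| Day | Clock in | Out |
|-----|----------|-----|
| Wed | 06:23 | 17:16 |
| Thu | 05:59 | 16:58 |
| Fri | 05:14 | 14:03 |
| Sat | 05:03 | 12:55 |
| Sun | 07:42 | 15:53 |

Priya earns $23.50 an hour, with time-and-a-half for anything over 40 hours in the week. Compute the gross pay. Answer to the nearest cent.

Wed: 06:23–17:16 = 10 h 53 min
Thu: 05:59–16:58 = 10 h 59 min
Fri: 05:14–14:03 = 8 h 49 min
Sat: 05:03–12:55 = 7 h 52 min
Sun: 07:42–15:53 = 8 h 11 min
Total worked: 46 h 44 min = 2804 min.
Regular 40 h 0 min = 2400 min at $23.50/h; overtime 6 h 44 min = 404 min at $35.25/h.
Pay = (2400 × $23.50 + 404 × $35.25) ÷ 60 = $1177.35.

$1177.35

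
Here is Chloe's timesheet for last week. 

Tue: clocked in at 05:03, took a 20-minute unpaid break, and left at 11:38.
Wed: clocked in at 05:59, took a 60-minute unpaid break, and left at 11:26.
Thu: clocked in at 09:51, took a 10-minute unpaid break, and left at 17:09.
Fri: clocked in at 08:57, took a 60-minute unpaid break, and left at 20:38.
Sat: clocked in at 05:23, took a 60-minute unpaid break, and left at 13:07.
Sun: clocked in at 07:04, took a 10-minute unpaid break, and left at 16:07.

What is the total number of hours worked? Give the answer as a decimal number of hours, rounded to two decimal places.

Tue: 05:03–11:38 = 6 h 35 min; less 20 min break → 6 h 15 min
Wed: 05:59–11:26 = 5 h 27 min; less 60 min break → 4 h 27 min
Thu: 09:51–17:09 = 7 h 18 min; less 10 min break → 7 h 8 min
Fri: 08:57–20:38 = 11 h 41 min; less 60 min break → 10 h 41 min
Sat: 05:23–13:07 = 7 h 44 min; less 60 min break → 6 h 44 min
Sun: 07:04–16:07 = 9 h 3 min; less 10 min break → 8 h 53 min
Total: 6 h 15 min + 4 h 27 min + 7 h 8 min + 10 h 41 min + 6 h 44 min + 8 h 53 min = 44 h 8 min.

44.13 hours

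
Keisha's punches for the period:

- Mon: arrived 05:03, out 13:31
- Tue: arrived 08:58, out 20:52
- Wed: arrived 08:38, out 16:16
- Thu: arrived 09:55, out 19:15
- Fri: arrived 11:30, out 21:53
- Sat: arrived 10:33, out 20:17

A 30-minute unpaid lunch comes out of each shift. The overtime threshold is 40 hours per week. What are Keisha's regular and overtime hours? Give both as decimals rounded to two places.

Mon: 05:03–13:31 = 8 h 28 min; less 30 min break → 7 h 58 min
Tue: 08:58–20:52 = 11 h 54 min; less 30 min break → 11 h 24 min
Wed: 08:38–16:16 = 7 h 38 min; less 30 min break → 7 h 8 min
Thu: 09:55–19:15 = 9 h 20 min; less 30 min break → 8 h 50 min
Fri: 11:30–21:53 = 10 h 23 min; less 30 min break → 9 h 53 min
Sat: 10:33–20:17 = 9 h 44 min; less 30 min break → 9 h 14 min
Total worked: 54 h 27 min = 54.45 h.
Threshold 40 h → overtime 14 h 27 min, regular 40 h 0 min.

Regular 40.00 hours, overtime 14.45 hours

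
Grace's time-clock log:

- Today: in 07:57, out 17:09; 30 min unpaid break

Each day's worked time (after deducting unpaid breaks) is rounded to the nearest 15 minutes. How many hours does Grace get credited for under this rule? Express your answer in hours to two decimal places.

8.75 hours

Today: 07:57–17:09 = 9 h 12 min − 30 min = 8 h 42 min → rounds to 8 h 45 min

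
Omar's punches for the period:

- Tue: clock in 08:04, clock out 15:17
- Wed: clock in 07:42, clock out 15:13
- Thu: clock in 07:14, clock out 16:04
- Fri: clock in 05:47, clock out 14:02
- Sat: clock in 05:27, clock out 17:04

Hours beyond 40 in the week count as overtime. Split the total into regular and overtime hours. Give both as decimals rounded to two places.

Tue: 08:04–15:17 = 7 h 13 min
Wed: 07:42–15:13 = 7 h 31 min
Thu: 07:14–16:04 = 8 h 50 min
Fri: 05:47–14:02 = 8 h 15 min
Sat: 05:27–17:04 = 11 h 37 min
Total worked: 43 h 26 min = 43.43 h.
Threshold 40 h → overtime 3 h 26 min, regular 40 h 0 min.

Regular 40.00 hours, overtime 3.43 hours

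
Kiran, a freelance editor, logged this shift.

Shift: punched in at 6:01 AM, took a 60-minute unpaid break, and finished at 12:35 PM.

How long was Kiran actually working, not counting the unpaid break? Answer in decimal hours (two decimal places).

Shift: 6:01 AM–12:35 PM = 6 h 34 min; less 60 min break → 5 h 34 min

5.57 hours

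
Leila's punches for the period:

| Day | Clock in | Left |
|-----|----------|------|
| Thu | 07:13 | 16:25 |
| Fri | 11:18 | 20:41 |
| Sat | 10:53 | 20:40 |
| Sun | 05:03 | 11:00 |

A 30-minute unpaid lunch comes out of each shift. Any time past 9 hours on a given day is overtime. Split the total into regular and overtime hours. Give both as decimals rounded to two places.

Thu: 07:13–16:25 = 9 h 12 min; less 30 min break → 8 h 42 min
Fri: 11:18–20:41 = 9 h 23 min; less 30 min break → 8 h 53 min
Sat: 10:53–20:40 = 9 h 47 min; less 30 min break → 9 h 17 min
Sun: 05:03–11:00 = 5 h 57 min; less 30 min break → 5 h 27 min
Thu reg 8 h 42 min / OT 0 h 0 min; Fri reg 8 h 53 min / OT 0 h 0 min; Sat reg 9 h 0 min / OT 0 h 17 min; Sun reg 5 h 27 min / OT 0 h 0 min.
Totals: regular 32 h 2 min, overtime 0 h 17 min.

Regular 32.03 hours, overtime 0.28 hours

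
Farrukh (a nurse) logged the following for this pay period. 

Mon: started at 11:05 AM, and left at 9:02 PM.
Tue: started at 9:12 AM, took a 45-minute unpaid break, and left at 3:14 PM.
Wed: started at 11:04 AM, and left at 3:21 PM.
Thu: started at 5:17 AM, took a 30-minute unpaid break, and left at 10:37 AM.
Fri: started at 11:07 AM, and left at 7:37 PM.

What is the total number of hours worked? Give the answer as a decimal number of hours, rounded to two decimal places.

Mon: 11:05 AM–9:02 PM = 9 h 57 min
Tue: 9:12 AM–3:14 PM = 6 h 2 min; less 45 min break → 5 h 17 min
Wed: 11:04 AM–3:21 PM = 4 h 17 min
Thu: 5:17 AM–10:37 AM = 5 h 20 min; less 30 min break → 4 h 50 min
Fri: 11:07 AM–7:37 PM = 8 h 30 min
Total: 9 h 57 min + 5 h 17 min + 4 h 17 min + 4 h 50 min + 8 h 30 min = 32 h 51 min.

32.85 hours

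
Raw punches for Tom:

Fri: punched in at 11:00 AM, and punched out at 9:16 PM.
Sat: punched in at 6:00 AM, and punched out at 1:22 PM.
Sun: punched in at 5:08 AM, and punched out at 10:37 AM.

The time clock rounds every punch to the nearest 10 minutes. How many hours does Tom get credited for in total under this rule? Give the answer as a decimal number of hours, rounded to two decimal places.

23.17 hours

Fri: in 11:00 AM→11:00 AM, out 9:16 PM→9:20 PM; 10 h 20 min
Sat: in 6:00 AM→6:00 AM, out 1:22 PM→1:20 PM; 7 h 20 min
Sun: in 5:08 AM→5:10 AM, out 10:37 AM→10:40 AM; 5 h 30 min
Total credited: 23 h 10 min.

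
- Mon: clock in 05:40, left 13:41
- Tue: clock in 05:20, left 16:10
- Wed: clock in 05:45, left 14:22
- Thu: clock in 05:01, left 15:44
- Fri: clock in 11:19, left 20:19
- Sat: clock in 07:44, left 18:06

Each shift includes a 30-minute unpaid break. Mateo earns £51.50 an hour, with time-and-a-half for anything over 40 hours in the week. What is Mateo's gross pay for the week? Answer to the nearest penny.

Mon: 05:40–13:41 = 8 h 1 min; less 30 min break → 7 h 31 min
Tue: 05:20–16:10 = 10 h 50 min; less 30 min break → 10 h 20 min
Wed: 05:45–14:22 = 8 h 37 min; less 30 min break → 8 h 7 min
Thu: 05:01–15:44 = 10 h 43 min; less 30 min break → 10 h 13 min
Fri: 11:19–20:19 = 9 h 0 min; less 30 min break → 8 h 30 min
Sat: 07:44–18:06 = 10 h 22 min; less 30 min break → 9 h 52 min
Total worked: 54 h 33 min = 3273 min.
Regular 40 h 0 min = 2400 min at £51.50/h; overtime 14 h 33 min = 873 min at £77.25/h.
Pay = (2400 × £51.50 + 873 × £77.25) ÷ 60 = £3183.99.

£3183.99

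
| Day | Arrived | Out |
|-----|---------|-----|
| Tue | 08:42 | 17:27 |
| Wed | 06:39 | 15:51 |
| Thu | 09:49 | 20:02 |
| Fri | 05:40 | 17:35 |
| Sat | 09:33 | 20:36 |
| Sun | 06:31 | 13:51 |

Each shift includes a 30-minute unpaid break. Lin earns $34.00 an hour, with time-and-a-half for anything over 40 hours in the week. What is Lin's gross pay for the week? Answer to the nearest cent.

Tue: 08:42–17:27 = 8 h 45 min; less 30 min break → 8 h 15 min
Wed: 06:39–15:51 = 9 h 12 min; less 30 min break → 8 h 42 min
Thu: 09:49–20:02 = 10 h 13 min; less 30 min break → 9 h 43 min
Fri: 05:40–17:35 = 11 h 55 min; less 30 min break → 11 h 25 min
Sat: 09:33–20:36 = 11 h 3 min; less 30 min break → 10 h 33 min
Sun: 06:31–13:51 = 7 h 20 min; less 30 min break → 6 h 50 min
Total worked: 55 h 28 min = 3328 min.
Regular 40 h 0 min = 2400 min at $34.00/h; overtime 15 h 28 min = 928 min at $51.00/h.
Pay = (2400 × $34.00 + 928 × $51.00) ÷ 60 = $2148.80.

$2148.80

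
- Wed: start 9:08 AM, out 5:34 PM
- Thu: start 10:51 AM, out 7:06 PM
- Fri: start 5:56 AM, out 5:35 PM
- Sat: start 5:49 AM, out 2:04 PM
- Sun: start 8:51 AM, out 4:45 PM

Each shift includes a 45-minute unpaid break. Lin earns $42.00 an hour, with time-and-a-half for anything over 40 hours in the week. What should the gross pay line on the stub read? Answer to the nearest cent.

$1726.20

Wed: 9:08 AM–5:34 PM = 8 h 26 min; less 45 min break → 7 h 41 min
Thu: 10:51 AM–7:06 PM = 8 h 15 min; less 45 min break → 7 h 30 min
Fri: 5:56 AM–5:35 PM = 11 h 39 min; less 45 min break → 10 h 54 min
Sat: 5:49 AM–2:04 PM = 8 h 15 min; less 45 min break → 7 h 30 min
Sun: 8:51 AM–4:45 PM = 7 h 54 min; less 45 min break → 7 h 9 min
Total worked: 40 h 44 min = 2444 min.
Regular 40 h 0 min = 2400 min at $42.00/h; overtime 0 h 44 min = 44 min at $63.00/h.
Pay = (2400 × $42.00 + 44 × $63.00) ÷ 60 = $1726.20.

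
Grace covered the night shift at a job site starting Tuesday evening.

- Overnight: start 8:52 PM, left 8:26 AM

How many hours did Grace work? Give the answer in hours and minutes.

11 h 34 min

Overnight: 8:52 PM → midnight = 3 h 8 min; midnight → 8:26 AM = 8 h 26 min; span 11 h 34 min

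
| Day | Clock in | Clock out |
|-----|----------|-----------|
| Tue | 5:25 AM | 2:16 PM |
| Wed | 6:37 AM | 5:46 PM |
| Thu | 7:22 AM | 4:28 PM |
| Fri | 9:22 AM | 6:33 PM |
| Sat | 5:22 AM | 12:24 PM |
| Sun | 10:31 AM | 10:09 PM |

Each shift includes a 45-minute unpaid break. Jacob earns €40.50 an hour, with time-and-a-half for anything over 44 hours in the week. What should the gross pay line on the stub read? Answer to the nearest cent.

€2295.34

Tue: 5:25 AM–2:16 PM = 8 h 51 min; less 45 min break → 8 h 6 min
Wed: 6:37 AM–5:46 PM = 11 h 9 min; less 45 min break → 10 h 24 min
Thu: 7:22 AM–4:28 PM = 9 h 6 min; less 45 min break → 8 h 21 min
Fri: 9:22 AM–6:33 PM = 9 h 11 min; less 45 min break → 8 h 26 min
Sat: 5:22 AM–12:24 PM = 7 h 2 min; less 45 min break → 6 h 17 min
Sun: 10:31 AM–10:09 PM = 11 h 38 min; less 45 min break → 10 h 53 min
Total worked: 52 h 27 min = 3147 min.
Regular 44 h 0 min = 2640 min at €40.50/h; overtime 8 h 27 min = 507 min at €60.75/h.
Pay = (2640 × €40.50 + 507 × €60.75) ÷ 60 = €2295.34.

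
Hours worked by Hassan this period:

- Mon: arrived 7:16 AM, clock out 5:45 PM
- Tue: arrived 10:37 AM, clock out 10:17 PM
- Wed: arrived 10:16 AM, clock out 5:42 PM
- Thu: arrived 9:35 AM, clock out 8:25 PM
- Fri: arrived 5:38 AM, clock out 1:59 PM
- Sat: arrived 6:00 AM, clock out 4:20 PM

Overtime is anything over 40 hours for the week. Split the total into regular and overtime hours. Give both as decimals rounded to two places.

Mon: 7:16 AM–5:45 PM = 10 h 29 min
Tue: 10:37 AM–10:17 PM = 11 h 40 min
Wed: 10:16 AM–5:42 PM = 7 h 26 min
Thu: 9:35 AM–8:25 PM = 10 h 50 min
Fri: 5:38 AM–1:59 PM = 8 h 21 min
Sat: 6:00 AM–4:20 PM = 10 h 20 min
Total worked: 59 h 6 min = 59.10 h.
Threshold 40 h → overtime 19 h 6 min, regular 40 h 0 min.

Regular 40.00 hours, overtime 19.10 hours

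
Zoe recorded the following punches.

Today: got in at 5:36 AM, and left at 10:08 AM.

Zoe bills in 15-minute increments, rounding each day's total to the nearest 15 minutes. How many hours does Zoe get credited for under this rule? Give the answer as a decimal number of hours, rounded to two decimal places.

Today: 5:36 AM–10:08 AM = 4 h 32 min → rounds to 4 h 30 min

4.50 hours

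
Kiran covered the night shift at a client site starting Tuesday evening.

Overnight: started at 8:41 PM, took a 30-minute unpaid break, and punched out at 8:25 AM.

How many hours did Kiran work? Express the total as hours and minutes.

Overnight: 8:41 PM → midnight = 3 h 19 min; midnight → 8:25 AM = 8 h 25 min; span 11 h 44 min; less 30 min break → 11 h 14 min

11 h 14 min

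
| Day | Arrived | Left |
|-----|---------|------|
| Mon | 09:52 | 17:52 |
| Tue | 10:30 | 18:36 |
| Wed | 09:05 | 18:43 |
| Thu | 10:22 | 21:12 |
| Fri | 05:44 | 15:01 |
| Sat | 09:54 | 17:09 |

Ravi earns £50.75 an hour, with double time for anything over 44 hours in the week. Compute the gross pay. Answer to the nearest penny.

Mon: 09:52–17:52 = 8 h 0 min
Tue: 10:30–18:36 = 8 h 6 min
Wed: 09:05–18:43 = 9 h 38 min
Thu: 10:22–21:12 = 10 h 50 min
Fri: 05:44–15:01 = 9 h 17 min
Sat: 09:54–17:09 = 7 h 15 min
Total worked: 53 h 6 min = 3186 min.
Regular 44 h 0 min = 2640 min at £50.75/h; overtime 9 h 6 min = 546 min at £101.50/h.
Pay = (2640 × £50.75 + 546 × £101.50) ÷ 60 = £3156.65.

£3156.65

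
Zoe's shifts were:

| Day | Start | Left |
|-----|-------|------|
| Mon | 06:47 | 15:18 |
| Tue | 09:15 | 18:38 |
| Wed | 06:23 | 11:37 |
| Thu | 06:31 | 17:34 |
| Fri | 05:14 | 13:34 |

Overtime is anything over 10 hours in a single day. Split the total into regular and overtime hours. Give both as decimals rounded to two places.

Regular 41.47 hours, overtime 1.05 hours

Mon: 06:47–15:18 = 8 h 31 min
Tue: 09:15–18:38 = 9 h 23 min
Wed: 06:23–11:37 = 5 h 14 min
Thu: 06:31–17:34 = 11 h 3 min
Fri: 05:14–13:34 = 8 h 20 min
Mon reg 8 h 31 min / OT 0 h 0 min; Tue reg 9 h 23 min / OT 0 h 0 min; Wed reg 5 h 14 min / OT 0 h 0 min; Thu reg 10 h 0 min / OT 1 h 3 min; Fri reg 8 h 20 min / OT 0 h 0 min.
Totals: regular 41 h 28 min, overtime 1 h 3 min.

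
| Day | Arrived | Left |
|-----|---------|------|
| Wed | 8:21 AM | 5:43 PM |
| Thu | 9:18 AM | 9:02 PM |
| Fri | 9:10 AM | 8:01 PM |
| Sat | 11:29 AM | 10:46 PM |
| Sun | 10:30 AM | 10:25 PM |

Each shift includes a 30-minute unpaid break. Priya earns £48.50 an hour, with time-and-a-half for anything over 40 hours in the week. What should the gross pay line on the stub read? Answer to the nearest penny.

£2860.29

Wed: 8:21 AM–5:43 PM = 9 h 22 min; less 30 min break → 8 h 52 min
Thu: 9:18 AM–9:02 PM = 11 h 44 min; less 30 min break → 11 h 14 min
Fri: 9:10 AM–8:01 PM = 10 h 51 min; less 30 min break → 10 h 21 min
Sat: 11:29 AM–10:46 PM = 11 h 17 min; less 30 min break → 10 h 47 min
Sun: 10:30 AM–10:25 PM = 11 h 55 min; less 30 min break → 11 h 25 min
Total worked: 52 h 39 min = 3159 min.
Regular 40 h 0 min = 2400 min at £48.50/h; overtime 12 h 39 min = 759 min at £72.75/h.
Pay = (2400 × £48.50 + 759 × £72.75) ÷ 60 = £2860.29.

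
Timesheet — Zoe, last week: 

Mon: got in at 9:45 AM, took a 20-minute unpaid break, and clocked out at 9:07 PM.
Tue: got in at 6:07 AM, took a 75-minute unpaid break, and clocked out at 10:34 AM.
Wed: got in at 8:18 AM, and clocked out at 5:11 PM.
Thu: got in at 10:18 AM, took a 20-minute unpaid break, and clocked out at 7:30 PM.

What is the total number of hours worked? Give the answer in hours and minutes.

31 h 59 min

Mon: 9:45 AM–9:07 PM = 11 h 22 min; less 20 min break → 11 h 2 min
Tue: 6:07 AM–10:34 AM = 4 h 27 min; less 75 min break → 3 h 12 min
Wed: 8:18 AM–5:11 PM = 8 h 53 min
Thu: 10:18 AM–7:30 PM = 9 h 12 min; less 20 min break → 8 h 52 min
Total: 11 h 2 min + 3 h 12 min + 8 h 53 min + 8 h 52 min = 31 h 59 min.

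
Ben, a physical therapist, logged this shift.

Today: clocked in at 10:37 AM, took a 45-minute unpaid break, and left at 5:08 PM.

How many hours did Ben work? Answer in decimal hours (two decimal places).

Today: 10:37 AM–5:08 PM = 6 h 31 min; less 45 min break → 5 h 46 min

5.77 hours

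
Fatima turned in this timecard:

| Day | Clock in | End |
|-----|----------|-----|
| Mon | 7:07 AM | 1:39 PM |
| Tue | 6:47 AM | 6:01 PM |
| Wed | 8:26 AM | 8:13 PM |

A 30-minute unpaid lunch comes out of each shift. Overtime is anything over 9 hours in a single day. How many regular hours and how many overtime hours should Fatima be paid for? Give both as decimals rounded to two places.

Regular 24.03 hours, overtime 4.02 hours

Mon: 7:07 AM–1:39 PM = 6 h 32 min; less 30 min break → 6 h 2 min
Tue: 6:47 AM–6:01 PM = 11 h 14 min; less 30 min break → 10 h 44 min
Wed: 8:26 AM–8:13 PM = 11 h 47 min; less 30 min break → 11 h 17 min
Mon reg 6 h 2 min / OT 0 h 0 min; Tue reg 9 h 0 min / OT 1 h 44 min; Wed reg 9 h 0 min / OT 2 h 17 min.
Totals: regular 24 h 2 min, overtime 4 h 1 min.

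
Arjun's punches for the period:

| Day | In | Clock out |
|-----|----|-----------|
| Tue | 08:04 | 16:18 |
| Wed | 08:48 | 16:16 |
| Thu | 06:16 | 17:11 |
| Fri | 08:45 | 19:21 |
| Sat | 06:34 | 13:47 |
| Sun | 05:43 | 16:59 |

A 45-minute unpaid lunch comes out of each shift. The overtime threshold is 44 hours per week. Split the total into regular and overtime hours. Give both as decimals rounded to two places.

Tue: 08:04–16:18 = 8 h 14 min; less 45 min break → 7 h 29 min
Wed: 08:48–16:16 = 7 h 28 min; less 45 min break → 6 h 43 min
Thu: 06:16–17:11 = 10 h 55 min; less 45 min break → 10 h 10 min
Fri: 08:45–19:21 = 10 h 36 min; less 45 min break → 9 h 51 min
Sat: 06:34–13:47 = 7 h 13 min; less 45 min break → 6 h 28 min
Sun: 05:43–16:59 = 11 h 16 min; less 45 min break → 10 h 31 min
Total worked: 51 h 12 min = 51.20 h.
Threshold 44 h → overtime 7 h 12 min, regular 44 h 0 min.

Regular 44.00 hours, overtime 7.20 hours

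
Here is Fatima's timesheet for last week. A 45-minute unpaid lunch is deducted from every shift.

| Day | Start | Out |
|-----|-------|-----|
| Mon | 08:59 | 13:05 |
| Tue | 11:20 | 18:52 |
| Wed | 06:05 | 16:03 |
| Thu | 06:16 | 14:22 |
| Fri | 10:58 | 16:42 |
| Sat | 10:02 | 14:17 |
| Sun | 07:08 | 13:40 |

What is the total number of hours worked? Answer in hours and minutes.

40 h 58 min

Mon: 08:59–13:05 = 4 h 6 min; less 45 min break → 3 h 21 min
Tue: 11:20–18:52 = 7 h 32 min; less 45 min break → 6 h 47 min
Wed: 06:05–16:03 = 9 h 58 min; less 45 min break → 9 h 13 min
Thu: 06:16–14:22 = 8 h 6 min; less 45 min break → 7 h 21 min
Fri: 10:58–16:42 = 5 h 44 min; less 45 min break → 4 h 59 min
Sat: 10:02–14:17 = 4 h 15 min; less 45 min break → 3 h 30 min
Sun: 07:08–13:40 = 6 h 32 min; less 45 min break → 5 h 47 min
Total: 3 h 21 min + 6 h 47 min + 9 h 13 min + 7 h 21 min + 4 h 59 min + 3 h 30 min + 5 h 47 min = 40 h 58 min.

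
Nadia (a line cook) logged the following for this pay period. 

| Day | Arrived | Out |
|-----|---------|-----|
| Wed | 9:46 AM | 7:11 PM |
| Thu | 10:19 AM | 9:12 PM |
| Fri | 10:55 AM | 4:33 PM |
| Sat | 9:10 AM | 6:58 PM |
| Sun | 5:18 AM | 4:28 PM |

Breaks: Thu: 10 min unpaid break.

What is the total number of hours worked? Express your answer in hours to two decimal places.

46.73 hours

Wed: 9:46 AM–7:11 PM = 9 h 25 min
Thu: 10:19 AM–9:12 PM = 10 h 53 min; less 10 min break → 10 h 43 min
Fri: 10:55 AM–4:33 PM = 5 h 38 min
Sat: 9:10 AM–6:58 PM = 9 h 48 min
Sun: 5:18 AM–4:28 PM = 11 h 10 min
Total: 9 h 25 min + 10 h 43 min + 5 h 38 min + 9 h 48 min + 11 h 10 min = 46 h 44 min.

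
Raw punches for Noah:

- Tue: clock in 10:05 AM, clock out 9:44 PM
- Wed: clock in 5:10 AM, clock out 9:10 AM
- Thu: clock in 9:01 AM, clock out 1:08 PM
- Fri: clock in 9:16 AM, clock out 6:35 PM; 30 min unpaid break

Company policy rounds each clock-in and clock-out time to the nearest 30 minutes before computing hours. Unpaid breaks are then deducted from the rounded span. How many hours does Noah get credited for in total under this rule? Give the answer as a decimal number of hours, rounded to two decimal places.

Tue: in 10:05 AM→10:00 AM, out 9:44 PM→9:30 PM; 11 h 30 min
Wed: in 5:10 AM→5:00 AM, out 9:10 AM→9:00 AM; 4 h 0 min
Thu: in 9:01 AM→9:00 AM, out 1:08 PM→1:00 PM; 4 h 0 min
Fri: in 9:16 AM→9:30 AM, out 6:35 PM→6:30 PM; 9 h 0 min − 30 min = 8 h 30 min
Total credited: 28 h 0 min.

28.00 hours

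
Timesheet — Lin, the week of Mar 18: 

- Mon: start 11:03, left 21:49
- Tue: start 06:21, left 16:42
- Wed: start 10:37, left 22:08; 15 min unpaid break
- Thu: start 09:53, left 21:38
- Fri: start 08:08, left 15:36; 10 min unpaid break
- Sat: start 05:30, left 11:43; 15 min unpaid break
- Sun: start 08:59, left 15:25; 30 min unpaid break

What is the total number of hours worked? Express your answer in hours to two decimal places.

Mon: 11:03–21:49 = 10 h 46 min
Tue: 06:21–16:42 = 10 h 21 min
Wed: 10:37–22:08 = 11 h 31 min; less 15 min break → 11 h 16 min
Thu: 09:53–21:38 = 11 h 45 min
Fri: 08:08–15:36 = 7 h 28 min; less 10 min break → 7 h 18 min
Sat: 05:30–11:43 = 6 h 13 min; less 15 min break → 5 h 58 min
Sun: 08:59–15:25 = 6 h 26 min; less 30 min break → 5 h 56 min
Total: 10 h 46 min + 10 h 21 min + 11 h 16 min + 11 h 45 min + 7 h 18 min + 5 h 58 min + 5 h 56 min = 63 h 20 min.

63.33 hours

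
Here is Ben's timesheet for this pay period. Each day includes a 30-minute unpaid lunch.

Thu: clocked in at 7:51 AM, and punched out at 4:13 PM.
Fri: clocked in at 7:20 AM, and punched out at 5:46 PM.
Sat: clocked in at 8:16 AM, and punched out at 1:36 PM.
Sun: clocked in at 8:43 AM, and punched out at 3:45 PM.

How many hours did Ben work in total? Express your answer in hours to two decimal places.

Thu: 7:51 AM–4:13 PM = 8 h 22 min; less 30 min break → 7 h 52 min
Fri: 7:20 AM–5:46 PM = 10 h 26 min; less 30 min break → 9 h 56 min
Sat: 8:16 AM–1:36 PM = 5 h 20 min; less 30 min break → 4 h 50 min
Sun: 8:43 AM–3:45 PM = 7 h 2 min; less 30 min break → 6 h 32 min
Total: 7 h 52 min + 9 h 56 min + 4 h 50 min + 6 h 32 min = 29 h 10 min.

29.17 hours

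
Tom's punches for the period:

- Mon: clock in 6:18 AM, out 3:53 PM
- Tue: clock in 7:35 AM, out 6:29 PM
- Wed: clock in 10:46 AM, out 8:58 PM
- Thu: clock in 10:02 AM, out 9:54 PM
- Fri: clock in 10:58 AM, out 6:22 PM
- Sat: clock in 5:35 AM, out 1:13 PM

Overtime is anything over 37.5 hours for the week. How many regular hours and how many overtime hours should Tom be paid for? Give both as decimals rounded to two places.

Regular 37.50 hours, overtime 20.08 hours

Mon: 6:18 AM–3:53 PM = 9 h 35 min
Tue: 7:35 AM–6:29 PM = 10 h 54 min
Wed: 10:46 AM–8:58 PM = 10 h 12 min
Thu: 10:02 AM–9:54 PM = 11 h 52 min
Fri: 10:58 AM–6:22 PM = 7 h 24 min
Sat: 5:35 AM–1:13 PM = 7 h 38 min
Total worked: 57 h 35 min = 57.58 h.
Threshold 37.5 h → overtime 20 h 5 min, regular 37 h 30 min.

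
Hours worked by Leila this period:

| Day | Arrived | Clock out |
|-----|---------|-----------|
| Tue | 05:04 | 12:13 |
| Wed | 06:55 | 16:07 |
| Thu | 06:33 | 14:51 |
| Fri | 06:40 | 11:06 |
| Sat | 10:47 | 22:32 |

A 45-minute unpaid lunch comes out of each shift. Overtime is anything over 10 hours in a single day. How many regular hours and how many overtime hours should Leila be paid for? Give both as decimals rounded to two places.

Regular 36.08 hours, overtime 1.00 hours

Tue: 05:04–12:13 = 7 h 9 min; less 45 min break → 6 h 24 min
Wed: 06:55–16:07 = 9 h 12 min; less 45 min break → 8 h 27 min
Thu: 06:33–14:51 = 8 h 18 min; less 45 min break → 7 h 33 min
Fri: 06:40–11:06 = 4 h 26 min; less 45 min break → 3 h 41 min
Sat: 10:47–22:32 = 11 h 45 min; less 45 min break → 11 h 0 min
Tue reg 6 h 24 min / OT 0 h 0 min; Wed reg 8 h 27 min / OT 0 h 0 min; Thu reg 7 h 33 min / OT 0 h 0 min; Fri reg 3 h 41 min / OT 0 h 0 min; Sat reg 10 h 0 min / OT 1 h 0 min.
Totals: regular 36 h 5 min, overtime 1 h 0 min.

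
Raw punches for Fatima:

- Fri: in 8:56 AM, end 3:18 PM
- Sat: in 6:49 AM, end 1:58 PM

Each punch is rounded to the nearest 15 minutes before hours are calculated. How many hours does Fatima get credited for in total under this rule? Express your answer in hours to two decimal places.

Fri: in 8:56 AM→9:00 AM, out 3:18 PM→3:15 PM; 6 h 15 min
Sat: in 6:49 AM→6:45 AM, out 1:58 PM→2:00 PM; 7 h 15 min
Total credited: 13 h 30 min.

13.50 hours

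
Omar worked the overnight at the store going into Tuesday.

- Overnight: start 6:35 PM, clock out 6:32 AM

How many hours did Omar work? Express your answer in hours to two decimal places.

Overnight: 6:35 PM → midnight = 5 h 25 min; midnight → 6:32 AM = 6 h 32 min; span 11 h 57 min

11.95 hours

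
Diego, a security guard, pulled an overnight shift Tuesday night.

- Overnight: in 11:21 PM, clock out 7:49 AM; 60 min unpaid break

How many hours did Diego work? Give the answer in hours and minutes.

7 h 28 min

Overnight: 11:21 PM → midnight = 0 h 39 min; midnight → 7:49 AM = 7 h 49 min; span 8 h 28 min; less 60 min break → 7 h 28 min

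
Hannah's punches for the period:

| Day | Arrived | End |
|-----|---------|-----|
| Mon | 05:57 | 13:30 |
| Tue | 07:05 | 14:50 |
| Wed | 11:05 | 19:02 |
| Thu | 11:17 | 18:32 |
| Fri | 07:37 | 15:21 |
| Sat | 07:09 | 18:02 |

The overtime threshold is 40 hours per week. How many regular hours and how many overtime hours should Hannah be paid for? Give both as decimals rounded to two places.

Regular 40.00 hours, overtime 9.12 hours

Mon: 05:57–13:30 = 7 h 33 min
Tue: 07:05–14:50 = 7 h 45 min
Wed: 11:05–19:02 = 7 h 57 min
Thu: 11:17–18:32 = 7 h 15 min
Fri: 07:37–15:21 = 7 h 44 min
Sat: 07:09–18:02 = 10 h 53 min
Total worked: 49 h 7 min = 49.12 h.
Threshold 40 h → overtime 9 h 7 min, regular 40 h 0 min.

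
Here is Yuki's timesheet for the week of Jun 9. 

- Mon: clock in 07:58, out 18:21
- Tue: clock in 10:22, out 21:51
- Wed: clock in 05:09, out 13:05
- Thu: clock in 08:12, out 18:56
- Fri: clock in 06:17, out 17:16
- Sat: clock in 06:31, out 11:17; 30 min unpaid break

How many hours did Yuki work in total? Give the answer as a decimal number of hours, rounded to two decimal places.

Mon: 07:58–18:21 = 10 h 23 min
Tue: 10:22–21:51 = 11 h 29 min
Wed: 05:09–13:05 = 7 h 56 min
Thu: 08:12–18:56 = 10 h 44 min
Fri: 06:17–17:16 = 10 h 59 min
Sat: 06:31–11:17 = 4 h 46 min; less 30 min break → 4 h 16 min
Total: 10 h 23 min + 11 h 29 min + 7 h 56 min + 10 h 44 min + 10 h 59 min + 4 h 16 min = 55 h 47 min.

55.78 hours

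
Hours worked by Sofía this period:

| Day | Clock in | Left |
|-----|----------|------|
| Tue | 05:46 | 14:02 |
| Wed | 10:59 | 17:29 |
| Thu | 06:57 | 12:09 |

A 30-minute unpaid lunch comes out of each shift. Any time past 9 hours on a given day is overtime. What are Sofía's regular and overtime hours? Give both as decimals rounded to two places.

Regular 18.47 hours, overtime 0.00 hours

Tue: 05:46–14:02 = 8 h 16 min; less 30 min break → 7 h 46 min
Wed: 10:59–17:29 = 6 h 30 min; less 30 min break → 6 h 0 min
Thu: 06:57–12:09 = 5 h 12 min; less 30 min break → 4 h 42 min
Tue reg 7 h 46 min / OT 0 h 0 min; Wed reg 6 h 0 min / OT 0 h 0 min; Thu reg 4 h 42 min / OT 0 h 0 min.
Totals: regular 18 h 28 min, overtime 0 h 0 min.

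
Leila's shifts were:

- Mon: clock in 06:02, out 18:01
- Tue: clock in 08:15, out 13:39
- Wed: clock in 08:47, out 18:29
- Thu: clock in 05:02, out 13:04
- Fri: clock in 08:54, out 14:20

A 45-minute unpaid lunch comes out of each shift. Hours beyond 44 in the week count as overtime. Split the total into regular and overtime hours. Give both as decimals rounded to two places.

Regular 36.80 hours, overtime 0.00 hours

Mon: 06:02–18:01 = 11 h 59 min; less 45 min break → 11 h 14 min
Tue: 08:15–13:39 = 5 h 24 min; less 45 min break → 4 h 39 min
Wed: 08:47–18:29 = 9 h 42 min; less 45 min break → 8 h 57 min
Thu: 05:02–13:04 = 8 h 2 min; less 45 min break → 7 h 17 min
Fri: 08:54–14:20 = 5 h 26 min; less 45 min break → 4 h 41 min
Total worked: 36 h 48 min = 36.80 h.
Threshold 44 h → overtime 0 h 0 min, regular 36 h 48 min.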